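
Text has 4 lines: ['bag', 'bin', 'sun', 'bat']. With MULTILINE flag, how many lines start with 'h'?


With MULTILINE flag, ^ matches the start of each line.
Lines: ['bag', 'bin', 'sun', 'bat']
Checking which lines start with 'h':
  Line 1: 'bag' -> no
  Line 2: 'bin' -> no
  Line 3: 'sun' -> no
  Line 4: 'bat' -> no
Matching lines: []
Count: 0

0


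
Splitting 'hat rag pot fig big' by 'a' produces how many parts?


Splitting by 'a' breaks the string at each occurrence of the separator.
Text: 'hat rag pot fig big'
Parts after split:
  Part 1: 'h'
  Part 2: 't r'
  Part 3: 'g pot fig big'
Total parts: 3

3


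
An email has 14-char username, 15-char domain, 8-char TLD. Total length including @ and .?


An email address has format: username@domain.tld
Username length: 14
'@' character: 1
Domain length: 15
'.' character: 1
TLD length: 8
Total = 14 + 1 + 15 + 1 + 8 = 39

39


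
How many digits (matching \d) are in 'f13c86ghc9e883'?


\d matches any digit 0-9.
Scanning 'f13c86ghc9e883':
  pos 1: '1' -> DIGIT
  pos 2: '3' -> DIGIT
  pos 4: '8' -> DIGIT
  pos 5: '6' -> DIGIT
  pos 9: '9' -> DIGIT
  pos 11: '8' -> DIGIT
  pos 12: '8' -> DIGIT
  pos 13: '3' -> DIGIT
Digits found: ['1', '3', '8', '6', '9', '8', '8', '3']
Total: 8

8


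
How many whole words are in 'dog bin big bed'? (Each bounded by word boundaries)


Word boundaries (\b) mark the start/end of each word.
Text: 'dog bin big bed'
Splitting by whitespace:
  Word 1: 'dog'
  Word 2: 'bin'
  Word 3: 'big'
  Word 4: 'bed'
Total whole words: 4

4


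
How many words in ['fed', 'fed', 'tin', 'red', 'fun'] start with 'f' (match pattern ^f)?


Pattern ^f anchors to start of word. Check which words begin with 'f':
  'fed' -> MATCH (starts with 'f')
  'fed' -> MATCH (starts with 'f')
  'tin' -> no
  'red' -> no
  'fun' -> MATCH (starts with 'f')
Matching words: ['fed', 'fed', 'fun']
Count: 3

3


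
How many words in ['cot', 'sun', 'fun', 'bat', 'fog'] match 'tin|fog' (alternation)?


Alternation 'tin|fog' matches either 'tin' or 'fog'.
Checking each word:
  'cot' -> no
  'sun' -> no
  'fun' -> no
  'bat' -> no
  'fog' -> MATCH
Matches: ['fog']
Count: 1

1


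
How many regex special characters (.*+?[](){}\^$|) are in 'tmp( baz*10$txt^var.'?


Regex special characters are: . * + ? [ ] ( ) { } \ ^ $ |
Scanning 'tmp( baz*10$txt^var.':
  pos 3: '(' -> SPECIAL
  pos 8: '*' -> SPECIAL
  pos 11: '$' -> SPECIAL
  pos 15: '^' -> SPECIAL
  pos 19: '.' -> SPECIAL
Special chars found: ['(', '*', '$', '^', '.']
Total: 5

5


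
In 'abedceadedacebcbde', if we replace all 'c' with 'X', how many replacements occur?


re.sub('c', 'X', text) replaces every occurrence of 'c' with 'X'.
Text: 'abedceadedacebcbde'
Scanning for 'c':
  pos 4: 'c' -> replacement #1
  pos 11: 'c' -> replacement #2
  pos 14: 'c' -> replacement #3
Total replacements: 3

3


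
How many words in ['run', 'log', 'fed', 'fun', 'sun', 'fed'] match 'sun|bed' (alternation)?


Alternation 'sun|bed' matches either 'sun' or 'bed'.
Checking each word:
  'run' -> no
  'log' -> no
  'fed' -> no
  'fun' -> no
  'sun' -> MATCH
  'fed' -> no
Matches: ['sun']
Count: 1

1


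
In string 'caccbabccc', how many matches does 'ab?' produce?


Pattern 'ab?' matches 'a' optionally followed by 'b'.
String: 'caccbabccc'
Scanning left to right for 'a' then checking next char:
  Match 1: 'a' (a not followed by b)
  Match 2: 'ab' (a followed by b)
Total matches: 2

2


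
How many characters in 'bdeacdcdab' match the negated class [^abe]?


Negated class [^abe] matches any char NOT in {a, b, e}
Scanning 'bdeacdcdab':
  pos 0: 'b' -> no (excluded)
  pos 1: 'd' -> MATCH
  pos 2: 'e' -> no (excluded)
  pos 3: 'a' -> no (excluded)
  pos 4: 'c' -> MATCH
  pos 5: 'd' -> MATCH
  pos 6: 'c' -> MATCH
  pos 7: 'd' -> MATCH
  pos 8: 'a' -> no (excluded)
  pos 9: 'b' -> no (excluded)
Total matches: 5

5


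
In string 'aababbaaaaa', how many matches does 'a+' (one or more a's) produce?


Pattern 'a+' matches one or more consecutive a's.
String: 'aababbaaaaa'
Scanning for runs of a:
  Match 1: 'aa' (length 2)
  Match 2: 'a' (length 1)
  Match 3: 'aaaaa' (length 5)
Total matches: 3

3


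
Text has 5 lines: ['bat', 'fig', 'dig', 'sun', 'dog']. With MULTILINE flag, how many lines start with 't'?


With MULTILINE flag, ^ matches the start of each line.
Lines: ['bat', 'fig', 'dig', 'sun', 'dog']
Checking which lines start with 't':
  Line 1: 'bat' -> no
  Line 2: 'fig' -> no
  Line 3: 'dig' -> no
  Line 4: 'sun' -> no
  Line 5: 'dog' -> no
Matching lines: []
Count: 0

0


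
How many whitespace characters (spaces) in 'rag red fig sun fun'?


\s matches whitespace characters (spaces, tabs, etc.).
Text: 'rag red fig sun fun'
This text has 5 words separated by spaces.
Number of spaces = number of words - 1 = 5 - 1 = 4

4


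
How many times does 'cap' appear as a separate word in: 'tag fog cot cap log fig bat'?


Scanning each word for exact match 'cap':
  Word 1: 'tag' -> no
  Word 2: 'fog' -> no
  Word 3: 'cot' -> no
  Word 4: 'cap' -> MATCH
  Word 5: 'log' -> no
  Word 6: 'fig' -> no
  Word 7: 'bat' -> no
Total matches: 1

1


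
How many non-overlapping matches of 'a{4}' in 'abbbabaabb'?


Pattern 'a{4}' matches exactly 4 consecutive a's (greedy, non-overlapping).
String: 'abbbabaabb'
Scanning for runs of a's:
  Run at pos 0: 'a' (length 1) -> 0 match(es)
  Run at pos 4: 'a' (length 1) -> 0 match(es)
  Run at pos 6: 'aa' (length 2) -> 0 match(es)
Matches found: []
Total: 0

0


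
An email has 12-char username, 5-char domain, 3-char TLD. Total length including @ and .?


An email address has format: username@domain.tld
Username length: 12
'@' character: 1
Domain length: 5
'.' character: 1
TLD length: 3
Total = 12 + 1 + 5 + 1 + 3 = 22

22


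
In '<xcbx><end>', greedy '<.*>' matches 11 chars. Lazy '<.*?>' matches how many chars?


Greedy '<.*>' tries to match as MUCH as possible.
Lazy '<.*?>' tries to match as LITTLE as possible.

String: '<xcbx><end>'
Greedy '<.*>' starts at first '<' and extends to the LAST '>': '<xcbx><end>' (11 chars)
Lazy '<.*?>' starts at first '<' and stops at the FIRST '>': '<xcbx>' (6 chars)

6


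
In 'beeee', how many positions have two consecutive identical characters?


Looking for consecutive identical characters in 'beeee':
  pos 0-1: 'b' vs 'e' -> different
  pos 1-2: 'e' vs 'e' -> MATCH ('ee')
  pos 2-3: 'e' vs 'e' -> MATCH ('ee')
  pos 3-4: 'e' vs 'e' -> MATCH ('ee')
Consecutive identical pairs: ['ee', 'ee', 'ee']
Count: 3

3


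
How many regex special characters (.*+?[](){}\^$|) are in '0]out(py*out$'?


Regex special characters are: . * + ? [ ] ( ) { } \ ^ $ |
Scanning '0]out(py*out$':
  pos 1: ']' -> SPECIAL
  pos 5: '(' -> SPECIAL
  pos 8: '*' -> SPECIAL
  pos 12: '$' -> SPECIAL
Special chars found: [']', '(', '*', '$']
Total: 4

4


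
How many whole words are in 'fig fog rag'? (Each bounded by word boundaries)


Word boundaries (\b) mark the start/end of each word.
Text: 'fig fog rag'
Splitting by whitespace:
  Word 1: 'fig'
  Word 2: 'fog'
  Word 3: 'rag'
Total whole words: 3

3


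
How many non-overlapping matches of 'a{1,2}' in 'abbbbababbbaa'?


Pattern 'a{1,2}' matches between 1 and 2 consecutive a's (greedy).
String: 'abbbbababbbaa'
Finding runs of a's and applying greedy matching:
  Run at pos 0: 'a' (length 1)
  Run at pos 5: 'a' (length 1)
  Run at pos 7: 'a' (length 1)
  Run at pos 11: 'aa' (length 2)
Matches: ['a', 'a', 'a', 'aa']
Count: 4

4


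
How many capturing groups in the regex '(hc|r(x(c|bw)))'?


To count capturing groups, count each '(' that starts a group.
Pattern: '(hc|r(x(c|bw)))'
Walking through the pattern:
  Position 0: '(' -> group #1
  Position 5: '(' -> group #2
  Position 7: '(' -> group #3
Total capturing groups: 3

3


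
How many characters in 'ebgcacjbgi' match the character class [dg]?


Character class [dg] matches any of: {d, g}
Scanning string 'ebgcacjbgi' character by character:
  pos 0: 'e' -> no
  pos 1: 'b' -> no
  pos 2: 'g' -> MATCH
  pos 3: 'c' -> no
  pos 4: 'a' -> no
  pos 5: 'c' -> no
  pos 6: 'j' -> no
  pos 7: 'b' -> no
  pos 8: 'g' -> MATCH
  pos 9: 'i' -> no
Total matches: 2

2


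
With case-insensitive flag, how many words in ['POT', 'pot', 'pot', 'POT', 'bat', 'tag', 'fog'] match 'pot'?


Case-insensitive matching: compare each word's lowercase form to 'pot'.
  'POT' -> lower='pot' -> MATCH
  'pot' -> lower='pot' -> MATCH
  'pot' -> lower='pot' -> MATCH
  'POT' -> lower='pot' -> MATCH
  'bat' -> lower='bat' -> no
  'tag' -> lower='tag' -> no
  'fog' -> lower='fog' -> no
Matches: ['POT', 'pot', 'pot', 'POT']
Count: 4

4


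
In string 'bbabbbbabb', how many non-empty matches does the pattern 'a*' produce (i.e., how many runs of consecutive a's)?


Pattern 'a*' matches zero or more a's. We want non-empty runs of consecutive a's.
String: 'bbabbbbabb'
Walking through the string to find runs of a's:
  Run 1: positions 2-2 -> 'a'
  Run 2: positions 7-7 -> 'a'
Non-empty runs found: ['a', 'a']
Count: 2

2


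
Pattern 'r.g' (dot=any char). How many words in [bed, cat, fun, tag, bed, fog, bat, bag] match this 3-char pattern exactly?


Pattern 'r.g' means: starts with 'r', any single char, ends with 'g'.
Checking each word (must be exactly 3 chars):
  'bed' (len=3): no
  'cat' (len=3): no
  'fun' (len=3): no
  'tag' (len=3): no
  'bed' (len=3): no
  'fog' (len=3): no
  'bat' (len=3): no
  'bag' (len=3): no
Matching words: []
Total: 0

0


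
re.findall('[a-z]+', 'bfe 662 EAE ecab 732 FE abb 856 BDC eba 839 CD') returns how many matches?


Pattern '[a-z]+' finds one or more lowercase letters.
Text: 'bfe 662 EAE ecab 732 FE abb 856 BDC eba 839 CD'
Scanning for matches:
  Match 1: 'bfe'
  Match 2: 'ecab'
  Match 3: 'abb'
  Match 4: 'eba'
Total matches: 4

4


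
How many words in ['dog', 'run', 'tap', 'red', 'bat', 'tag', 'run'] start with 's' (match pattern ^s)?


Pattern ^s anchors to start of word. Check which words begin with 's':
  'dog' -> no
  'run' -> no
  'tap' -> no
  'red' -> no
  'bat' -> no
  'tag' -> no
  'run' -> no
Matching words: []
Count: 0

0


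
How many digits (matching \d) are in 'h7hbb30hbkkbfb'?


\d matches any digit 0-9.
Scanning 'h7hbb30hbkkbfb':
  pos 1: '7' -> DIGIT
  pos 5: '3' -> DIGIT
  pos 6: '0' -> DIGIT
Digits found: ['7', '3', '0']
Total: 3

3


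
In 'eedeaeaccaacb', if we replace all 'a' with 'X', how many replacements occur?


re.sub('a', 'X', text) replaces every occurrence of 'a' with 'X'.
Text: 'eedeaeaccaacb'
Scanning for 'a':
  pos 4: 'a' -> replacement #1
  pos 6: 'a' -> replacement #2
  pos 9: 'a' -> replacement #3
  pos 10: 'a' -> replacement #4
Total replacements: 4

4


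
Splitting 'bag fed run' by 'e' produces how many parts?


Splitting by 'e' breaks the string at each occurrence of the separator.
Text: 'bag fed run'
Parts after split:
  Part 1: 'bag f'
  Part 2: 'd run'
Total parts: 2

2


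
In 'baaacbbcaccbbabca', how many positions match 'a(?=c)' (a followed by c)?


Lookahead 'a(?=c)' matches 'a' only when followed by 'c'.
String: 'baaacbbcaccbbabca'
Checking each position where char is 'a':
  pos 1: 'a' -> no (next='a')
  pos 2: 'a' -> no (next='a')
  pos 3: 'a' -> MATCH (next='c')
  pos 8: 'a' -> MATCH (next='c')
  pos 13: 'a' -> no (next='b')
Matching positions: [3, 8]
Count: 2

2


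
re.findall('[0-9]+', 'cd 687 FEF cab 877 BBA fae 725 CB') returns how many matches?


Pattern '[0-9]+' finds one or more digits.
Text: 'cd 687 FEF cab 877 BBA fae 725 CB'
Scanning for matches:
  Match 1: '687'
  Match 2: '877'
  Match 3: '725'
Total matches: 3

3


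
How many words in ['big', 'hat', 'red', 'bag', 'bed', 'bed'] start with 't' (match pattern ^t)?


Pattern ^t anchors to start of word. Check which words begin with 't':
  'big' -> no
  'hat' -> no
  'red' -> no
  'bag' -> no
  'bed' -> no
  'bed' -> no
Matching words: []
Count: 0

0


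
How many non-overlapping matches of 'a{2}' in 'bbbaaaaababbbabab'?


Pattern 'a{2}' matches exactly 2 consecutive a's (greedy, non-overlapping).
String: 'bbbaaaaababbbabab'
Scanning for runs of a's:
  Run at pos 3: 'aaaaa' (length 5) -> 2 match(es)
  Run at pos 9: 'a' (length 1) -> 0 match(es)
  Run at pos 13: 'a' (length 1) -> 0 match(es)
  Run at pos 15: 'a' (length 1) -> 0 match(es)
Matches found: ['aa', 'aa']
Total: 2

2


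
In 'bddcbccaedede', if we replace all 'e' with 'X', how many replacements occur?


re.sub('e', 'X', text) replaces every occurrence of 'e' with 'X'.
Text: 'bddcbccaedede'
Scanning for 'e':
  pos 8: 'e' -> replacement #1
  pos 10: 'e' -> replacement #2
  pos 12: 'e' -> replacement #3
Total replacements: 3

3


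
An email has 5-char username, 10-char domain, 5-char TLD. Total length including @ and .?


An email address has format: username@domain.tld
Username length: 5
'@' character: 1
Domain length: 10
'.' character: 1
TLD length: 5
Total = 5 + 1 + 10 + 1 + 5 = 22

22


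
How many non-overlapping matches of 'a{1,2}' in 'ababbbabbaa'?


Pattern 'a{1,2}' matches between 1 and 2 consecutive a's (greedy).
String: 'ababbbabbaa'
Finding runs of a's and applying greedy matching:
  Run at pos 0: 'a' (length 1)
  Run at pos 2: 'a' (length 1)
  Run at pos 6: 'a' (length 1)
  Run at pos 9: 'aa' (length 2)
Matches: ['a', 'a', 'a', 'aa']
Count: 4

4


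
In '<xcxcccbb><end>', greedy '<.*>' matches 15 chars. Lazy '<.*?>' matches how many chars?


Greedy '<.*>' tries to match as MUCH as possible.
Lazy '<.*?>' tries to match as LITTLE as possible.

String: '<xcxcccbb><end>'
Greedy '<.*>' starts at first '<' and extends to the LAST '>': '<xcxcccbb><end>' (15 chars)
Lazy '<.*?>' starts at first '<' and stops at the FIRST '>': '<xcxcccbb>' (10 chars)

10


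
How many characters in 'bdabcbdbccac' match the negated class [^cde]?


Negated class [^cde] matches any char NOT in {c, d, e}
Scanning 'bdabcbdbccac':
  pos 0: 'b' -> MATCH
  pos 1: 'd' -> no (excluded)
  pos 2: 'a' -> MATCH
  pos 3: 'b' -> MATCH
  pos 4: 'c' -> no (excluded)
  pos 5: 'b' -> MATCH
  pos 6: 'd' -> no (excluded)
  pos 7: 'b' -> MATCH
  pos 8: 'c' -> no (excluded)
  pos 9: 'c' -> no (excluded)
  pos 10: 'a' -> MATCH
  pos 11: 'c' -> no (excluded)
Total matches: 6

6


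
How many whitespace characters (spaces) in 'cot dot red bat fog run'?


\s matches whitespace characters (spaces, tabs, etc.).
Text: 'cot dot red bat fog run'
This text has 6 words separated by spaces.
Number of spaces = number of words - 1 = 6 - 1 = 5

5


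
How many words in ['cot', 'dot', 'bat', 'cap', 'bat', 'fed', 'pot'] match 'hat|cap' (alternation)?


Alternation 'hat|cap' matches either 'hat' or 'cap'.
Checking each word:
  'cot' -> no
  'dot' -> no
  'bat' -> no
  'cap' -> MATCH
  'bat' -> no
  'fed' -> no
  'pot' -> no
Matches: ['cap']
Count: 1

1


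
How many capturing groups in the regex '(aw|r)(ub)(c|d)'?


To count capturing groups, count each '(' that starts a group.
Pattern: '(aw|r)(ub)(c|d)'
Walking through the pattern:
  Position 0: '(' -> group #1
  Position 6: '(' -> group #2
  Position 10: '(' -> group #3
Total capturing groups: 3

3


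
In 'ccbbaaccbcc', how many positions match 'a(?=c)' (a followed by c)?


Lookahead 'a(?=c)' matches 'a' only when followed by 'c'.
String: 'ccbbaaccbcc'
Checking each position where char is 'a':
  pos 4: 'a' -> no (next='a')
  pos 5: 'a' -> MATCH (next='c')
Matching positions: [5]
Count: 1

1


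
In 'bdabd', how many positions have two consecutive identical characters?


Looking for consecutive identical characters in 'bdabd':
  pos 0-1: 'b' vs 'd' -> different
  pos 1-2: 'd' vs 'a' -> different
  pos 2-3: 'a' vs 'b' -> different
  pos 3-4: 'b' vs 'd' -> different
Consecutive identical pairs: []
Count: 0

0


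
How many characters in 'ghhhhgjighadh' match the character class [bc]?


Character class [bc] matches any of: {b, c}
Scanning string 'ghhhhgjighadh' character by character:
  pos 0: 'g' -> no
  pos 1: 'h' -> no
  pos 2: 'h' -> no
  pos 3: 'h' -> no
  pos 4: 'h' -> no
  pos 5: 'g' -> no
  pos 6: 'j' -> no
  pos 7: 'i' -> no
  pos 8: 'g' -> no
  pos 9: 'h' -> no
  pos 10: 'a' -> no
  pos 11: 'd' -> no
  pos 12: 'h' -> no
Total matches: 0

0


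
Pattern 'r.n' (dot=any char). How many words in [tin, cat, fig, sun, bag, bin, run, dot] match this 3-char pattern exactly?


Pattern 'r.n' means: starts with 'r', any single char, ends with 'n'.
Checking each word (must be exactly 3 chars):
  'tin' (len=3): no
  'cat' (len=3): no
  'fig' (len=3): no
  'sun' (len=3): no
  'bag' (len=3): no
  'bin' (len=3): no
  'run' (len=3): MATCH
  'dot' (len=3): no
Matching words: ['run']
Total: 1

1


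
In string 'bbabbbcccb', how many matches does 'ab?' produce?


Pattern 'ab?' matches 'a' optionally followed by 'b'.
String: 'bbabbbcccb'
Scanning left to right for 'a' then checking next char:
  Match 1: 'ab' (a followed by b)
Total matches: 1

1


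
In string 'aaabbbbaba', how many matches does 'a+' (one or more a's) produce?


Pattern 'a+' matches one or more consecutive a's.
String: 'aaabbbbaba'
Scanning for runs of a:
  Match 1: 'aaa' (length 3)
  Match 2: 'a' (length 1)
  Match 3: 'a' (length 1)
Total matches: 3

3


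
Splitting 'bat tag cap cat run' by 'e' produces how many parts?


Splitting by 'e' breaks the string at each occurrence of the separator.
Text: 'bat tag cap cat run'
Parts after split:
  Part 1: 'bat tag cap cat run'
Total parts: 1

1


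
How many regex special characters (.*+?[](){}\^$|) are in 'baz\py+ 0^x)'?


Regex special characters are: . * + ? [ ] ( ) { } \ ^ $ |
Scanning 'baz\py+ 0^x)':
  pos 3: '\' -> SPECIAL
  pos 6: '+' -> SPECIAL
  pos 9: '^' -> SPECIAL
  pos 11: ')' -> SPECIAL
Special chars found: ['\\', '+', '^', ')']
Total: 4

4


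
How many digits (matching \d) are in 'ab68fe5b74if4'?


\d matches any digit 0-9.
Scanning 'ab68fe5b74if4':
  pos 2: '6' -> DIGIT
  pos 3: '8' -> DIGIT
  pos 6: '5' -> DIGIT
  pos 8: '7' -> DIGIT
  pos 9: '4' -> DIGIT
  pos 12: '4' -> DIGIT
Digits found: ['6', '8', '5', '7', '4', '4']
Total: 6

6


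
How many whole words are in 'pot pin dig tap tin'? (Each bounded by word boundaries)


Word boundaries (\b) mark the start/end of each word.
Text: 'pot pin dig tap tin'
Splitting by whitespace:
  Word 1: 'pot'
  Word 2: 'pin'
  Word 3: 'dig'
  Word 4: 'tap'
  Word 5: 'tin'
Total whole words: 5

5


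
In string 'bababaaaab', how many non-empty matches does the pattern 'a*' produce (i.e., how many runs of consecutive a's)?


Pattern 'a*' matches zero or more a's. We want non-empty runs of consecutive a's.
String: 'bababaaaab'
Walking through the string to find runs of a's:
  Run 1: positions 1-1 -> 'a'
  Run 2: positions 3-3 -> 'a'
  Run 3: positions 5-8 -> 'aaaa'
Non-empty runs found: ['a', 'a', 'aaaa']
Count: 3

3


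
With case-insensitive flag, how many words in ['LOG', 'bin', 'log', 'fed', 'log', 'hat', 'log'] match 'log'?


Case-insensitive matching: compare each word's lowercase form to 'log'.
  'LOG' -> lower='log' -> MATCH
  'bin' -> lower='bin' -> no
  'log' -> lower='log' -> MATCH
  'fed' -> lower='fed' -> no
  'log' -> lower='log' -> MATCH
  'hat' -> lower='hat' -> no
  'log' -> lower='log' -> MATCH
Matches: ['LOG', 'log', 'log', 'log']
Count: 4

4


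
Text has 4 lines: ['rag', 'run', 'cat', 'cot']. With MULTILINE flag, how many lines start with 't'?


With MULTILINE flag, ^ matches the start of each line.
Lines: ['rag', 'run', 'cat', 'cot']
Checking which lines start with 't':
  Line 1: 'rag' -> no
  Line 2: 'run' -> no
  Line 3: 'cat' -> no
  Line 4: 'cot' -> no
Matching lines: []
Count: 0

0


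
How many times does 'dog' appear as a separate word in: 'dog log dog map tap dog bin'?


Scanning each word for exact match 'dog':
  Word 1: 'dog' -> MATCH
  Word 2: 'log' -> no
  Word 3: 'dog' -> MATCH
  Word 4: 'map' -> no
  Word 5: 'tap' -> no
  Word 6: 'dog' -> MATCH
  Word 7: 'bin' -> no
Total matches: 3

3


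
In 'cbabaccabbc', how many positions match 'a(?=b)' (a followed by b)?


Lookahead 'a(?=b)' matches 'a' only when followed by 'b'.
String: 'cbabaccabbc'
Checking each position where char is 'a':
  pos 2: 'a' -> MATCH (next='b')
  pos 4: 'a' -> no (next='c')
  pos 7: 'a' -> MATCH (next='b')
Matching positions: [2, 7]
Count: 2

2


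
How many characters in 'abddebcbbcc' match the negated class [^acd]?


Negated class [^acd] matches any char NOT in {a, c, d}
Scanning 'abddebcbbcc':
  pos 0: 'a' -> no (excluded)
  pos 1: 'b' -> MATCH
  pos 2: 'd' -> no (excluded)
  pos 3: 'd' -> no (excluded)
  pos 4: 'e' -> MATCH
  pos 5: 'b' -> MATCH
  pos 6: 'c' -> no (excluded)
  pos 7: 'b' -> MATCH
  pos 8: 'b' -> MATCH
  pos 9: 'c' -> no (excluded)
  pos 10: 'c' -> no (excluded)
Total matches: 5

5


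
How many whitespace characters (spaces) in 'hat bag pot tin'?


\s matches whitespace characters (spaces, tabs, etc.).
Text: 'hat bag pot tin'
This text has 4 words separated by spaces.
Number of spaces = number of words - 1 = 4 - 1 = 3

3


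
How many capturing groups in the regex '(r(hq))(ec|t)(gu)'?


To count capturing groups, count each '(' that starts a group.
Pattern: '(r(hq))(ec|t)(gu)'
Walking through the pattern:
  Position 0: '(' -> group #1
  Position 2: '(' -> group #2
  Position 7: '(' -> group #3
  Position 13: '(' -> group #4
Total capturing groups: 4

4


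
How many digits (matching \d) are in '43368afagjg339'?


\d matches any digit 0-9.
Scanning '43368afagjg339':
  pos 0: '4' -> DIGIT
  pos 1: '3' -> DIGIT
  pos 2: '3' -> DIGIT
  pos 3: '6' -> DIGIT
  pos 4: '8' -> DIGIT
  pos 11: '3' -> DIGIT
  pos 12: '3' -> DIGIT
  pos 13: '9' -> DIGIT
Digits found: ['4', '3', '3', '6', '8', '3', '3', '9']
Total: 8

8


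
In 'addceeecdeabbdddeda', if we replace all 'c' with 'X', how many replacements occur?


re.sub('c', 'X', text) replaces every occurrence of 'c' with 'X'.
Text: 'addceeecdeabbdddeda'
Scanning for 'c':
  pos 3: 'c' -> replacement #1
  pos 7: 'c' -> replacement #2
Total replacements: 2

2


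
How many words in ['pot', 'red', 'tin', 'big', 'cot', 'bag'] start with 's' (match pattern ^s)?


Pattern ^s anchors to start of word. Check which words begin with 's':
  'pot' -> no
  'red' -> no
  'tin' -> no
  'big' -> no
  'cot' -> no
  'bag' -> no
Matching words: []
Count: 0

0


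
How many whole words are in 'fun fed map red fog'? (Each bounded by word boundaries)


Word boundaries (\b) mark the start/end of each word.
Text: 'fun fed map red fog'
Splitting by whitespace:
  Word 1: 'fun'
  Word 2: 'fed'
  Word 3: 'map'
  Word 4: 'red'
  Word 5: 'fog'
Total whole words: 5

5


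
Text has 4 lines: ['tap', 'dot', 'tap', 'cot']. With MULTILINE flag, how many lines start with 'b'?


With MULTILINE flag, ^ matches the start of each line.
Lines: ['tap', 'dot', 'tap', 'cot']
Checking which lines start with 'b':
  Line 1: 'tap' -> no
  Line 2: 'dot' -> no
  Line 3: 'tap' -> no
  Line 4: 'cot' -> no
Matching lines: []
Count: 0

0


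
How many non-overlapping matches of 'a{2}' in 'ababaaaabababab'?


Pattern 'a{2}' matches exactly 2 consecutive a's (greedy, non-overlapping).
String: 'ababaaaabababab'
Scanning for runs of a's:
  Run at pos 0: 'a' (length 1) -> 0 match(es)
  Run at pos 2: 'a' (length 1) -> 0 match(es)
  Run at pos 4: 'aaaa' (length 4) -> 2 match(es)
  Run at pos 9: 'a' (length 1) -> 0 match(es)
  Run at pos 11: 'a' (length 1) -> 0 match(es)
  Run at pos 13: 'a' (length 1) -> 0 match(es)
Matches found: ['aa', 'aa']
Total: 2

2


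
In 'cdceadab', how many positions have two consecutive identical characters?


Looking for consecutive identical characters in 'cdceadab':
  pos 0-1: 'c' vs 'd' -> different
  pos 1-2: 'd' vs 'c' -> different
  pos 2-3: 'c' vs 'e' -> different
  pos 3-4: 'e' vs 'a' -> different
  pos 4-5: 'a' vs 'd' -> different
  pos 5-6: 'd' vs 'a' -> different
  pos 6-7: 'a' vs 'b' -> different
Consecutive identical pairs: []
Count: 0

0


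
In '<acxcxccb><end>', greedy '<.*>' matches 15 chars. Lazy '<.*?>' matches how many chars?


Greedy '<.*>' tries to match as MUCH as possible.
Lazy '<.*?>' tries to match as LITTLE as possible.

String: '<acxcxccb><end>'
Greedy '<.*>' starts at first '<' and extends to the LAST '>': '<acxcxccb><end>' (15 chars)
Lazy '<.*?>' starts at first '<' and stops at the FIRST '>': '<acxcxccb>' (10 chars)

10


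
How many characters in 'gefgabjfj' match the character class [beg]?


Character class [beg] matches any of: {b, e, g}
Scanning string 'gefgabjfj' character by character:
  pos 0: 'g' -> MATCH
  pos 1: 'e' -> MATCH
  pos 2: 'f' -> no
  pos 3: 'g' -> MATCH
  pos 4: 'a' -> no
  pos 5: 'b' -> MATCH
  pos 6: 'j' -> no
  pos 7: 'f' -> no
  pos 8: 'j' -> no
Total matches: 4

4


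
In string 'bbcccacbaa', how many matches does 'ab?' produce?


Pattern 'ab?' matches 'a' optionally followed by 'b'.
String: 'bbcccacbaa'
Scanning left to right for 'a' then checking next char:
  Match 1: 'a' (a not followed by b)
  Match 2: 'a' (a not followed by b)
  Match 3: 'a' (a not followed by b)
Total matches: 3

3


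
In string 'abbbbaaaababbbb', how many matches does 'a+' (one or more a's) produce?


Pattern 'a+' matches one or more consecutive a's.
String: 'abbbbaaaababbbb'
Scanning for runs of a:
  Match 1: 'a' (length 1)
  Match 2: 'aaaa' (length 4)
  Match 3: 'a' (length 1)
Total matches: 3

3


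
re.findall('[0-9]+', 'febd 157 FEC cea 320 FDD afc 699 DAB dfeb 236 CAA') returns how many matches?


Pattern '[0-9]+' finds one or more digits.
Text: 'febd 157 FEC cea 320 FDD afc 699 DAB dfeb 236 CAA'
Scanning for matches:
  Match 1: '157'
  Match 2: '320'
  Match 3: '699'
  Match 4: '236'
Total matches: 4

4


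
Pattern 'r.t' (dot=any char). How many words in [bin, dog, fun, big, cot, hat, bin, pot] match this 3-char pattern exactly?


Pattern 'r.t' means: starts with 'r', any single char, ends with 't'.
Checking each word (must be exactly 3 chars):
  'bin' (len=3): no
  'dog' (len=3): no
  'fun' (len=3): no
  'big' (len=3): no
  'cot' (len=3): no
  'hat' (len=3): no
  'bin' (len=3): no
  'pot' (len=3): no
Matching words: []
Total: 0

0


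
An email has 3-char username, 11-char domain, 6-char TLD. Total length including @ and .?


An email address has format: username@domain.tld
Username length: 3
'@' character: 1
Domain length: 11
'.' character: 1
TLD length: 6
Total = 3 + 1 + 11 + 1 + 6 = 22

22


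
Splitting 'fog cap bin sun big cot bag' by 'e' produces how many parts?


Splitting by 'e' breaks the string at each occurrence of the separator.
Text: 'fog cap bin sun big cot bag'
Parts after split:
  Part 1: 'fog cap bin sun big cot bag'
Total parts: 1

1


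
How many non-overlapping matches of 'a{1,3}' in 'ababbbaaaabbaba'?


Pattern 'a{1,3}' matches between 1 and 3 consecutive a's (greedy).
String: 'ababbbaaaabbaba'
Finding runs of a's and applying greedy matching:
  Run at pos 0: 'a' (length 1)
  Run at pos 2: 'a' (length 1)
  Run at pos 6: 'aaaa' (length 4)
  Run at pos 12: 'a' (length 1)
  Run at pos 14: 'a' (length 1)
Matches: ['a', 'a', 'aaa', 'a', 'a', 'a']
Count: 6

6


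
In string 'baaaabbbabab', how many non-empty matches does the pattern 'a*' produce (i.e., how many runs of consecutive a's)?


Pattern 'a*' matches zero or more a's. We want non-empty runs of consecutive a's.
String: 'baaaabbbabab'
Walking through the string to find runs of a's:
  Run 1: positions 1-4 -> 'aaaa'
  Run 2: positions 8-8 -> 'a'
  Run 3: positions 10-10 -> 'a'
Non-empty runs found: ['aaaa', 'a', 'a']
Count: 3

3


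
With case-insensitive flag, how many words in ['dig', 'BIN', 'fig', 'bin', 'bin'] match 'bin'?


Case-insensitive matching: compare each word's lowercase form to 'bin'.
  'dig' -> lower='dig' -> no
  'BIN' -> lower='bin' -> MATCH
  'fig' -> lower='fig' -> no
  'bin' -> lower='bin' -> MATCH
  'bin' -> lower='bin' -> MATCH
Matches: ['BIN', 'bin', 'bin']
Count: 3

3


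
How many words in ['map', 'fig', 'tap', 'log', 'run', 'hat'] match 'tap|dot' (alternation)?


Alternation 'tap|dot' matches either 'tap' or 'dot'.
Checking each word:
  'map' -> no
  'fig' -> no
  'tap' -> MATCH
  'log' -> no
  'run' -> no
  'hat' -> no
Matches: ['tap']
Count: 1

1


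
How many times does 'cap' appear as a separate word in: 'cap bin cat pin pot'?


Scanning each word for exact match 'cap':
  Word 1: 'cap' -> MATCH
  Word 2: 'bin' -> no
  Word 3: 'cat' -> no
  Word 4: 'pin' -> no
  Word 5: 'pot' -> no
Total matches: 1

1


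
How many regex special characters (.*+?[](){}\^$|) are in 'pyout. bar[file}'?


Regex special characters are: . * + ? [ ] ( ) { } \ ^ $ |
Scanning 'pyout. bar[file}':
  pos 5: '.' -> SPECIAL
  pos 10: '[' -> SPECIAL
  pos 15: '}' -> SPECIAL
Special chars found: ['.', '[', '}']
Total: 3

3


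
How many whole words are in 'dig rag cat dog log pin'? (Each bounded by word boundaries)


Word boundaries (\b) mark the start/end of each word.
Text: 'dig rag cat dog log pin'
Splitting by whitespace:
  Word 1: 'dig'
  Word 2: 'rag'
  Word 3: 'cat'
  Word 4: 'dog'
  Word 5: 'log'
  Word 6: 'pin'
Total whole words: 6

6


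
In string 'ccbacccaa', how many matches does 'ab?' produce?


Pattern 'ab?' matches 'a' optionally followed by 'b'.
String: 'ccbacccaa'
Scanning left to right for 'a' then checking next char:
  Match 1: 'a' (a not followed by b)
  Match 2: 'a' (a not followed by b)
  Match 3: 'a' (a not followed by b)
Total matches: 3

3


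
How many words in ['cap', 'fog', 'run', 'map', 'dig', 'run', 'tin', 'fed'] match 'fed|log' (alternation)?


Alternation 'fed|log' matches either 'fed' or 'log'.
Checking each word:
  'cap' -> no
  'fog' -> no
  'run' -> no
  'map' -> no
  'dig' -> no
  'run' -> no
  'tin' -> no
  'fed' -> MATCH
Matches: ['fed']
Count: 1

1


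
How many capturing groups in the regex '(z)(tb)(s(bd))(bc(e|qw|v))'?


To count capturing groups, count each '(' that starts a group.
Pattern: '(z)(tb)(s(bd))(bc(e|qw|v))'
Walking through the pattern:
  Position 0: '(' -> group #1
  Position 3: '(' -> group #2
  Position 7: '(' -> group #3
  Position 9: '(' -> group #4
  Position 14: '(' -> group #5
  Position 17: '(' -> group #6
Total capturing groups: 6

6


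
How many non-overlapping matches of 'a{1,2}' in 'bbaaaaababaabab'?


Pattern 'a{1,2}' matches between 1 and 2 consecutive a's (greedy).
String: 'bbaaaaababaabab'
Finding runs of a's and applying greedy matching:
  Run at pos 2: 'aaaaa' (length 5)
  Run at pos 8: 'a' (length 1)
  Run at pos 10: 'aa' (length 2)
  Run at pos 13: 'a' (length 1)
Matches: ['aa', 'aa', 'a', 'a', 'aa', 'a']
Count: 6

6


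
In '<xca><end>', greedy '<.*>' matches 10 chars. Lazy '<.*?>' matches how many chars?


Greedy '<.*>' tries to match as MUCH as possible.
Lazy '<.*?>' tries to match as LITTLE as possible.

String: '<xca><end>'
Greedy '<.*>' starts at first '<' and extends to the LAST '>': '<xca><end>' (10 chars)
Lazy '<.*?>' starts at first '<' and stops at the FIRST '>': '<xca>' (5 chars)

5


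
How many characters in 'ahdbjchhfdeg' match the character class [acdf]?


Character class [acdf] matches any of: {a, c, d, f}
Scanning string 'ahdbjchhfdeg' character by character:
  pos 0: 'a' -> MATCH
  pos 1: 'h' -> no
  pos 2: 'd' -> MATCH
  pos 3: 'b' -> no
  pos 4: 'j' -> no
  pos 5: 'c' -> MATCH
  pos 6: 'h' -> no
  pos 7: 'h' -> no
  pos 8: 'f' -> MATCH
  pos 9: 'd' -> MATCH
  pos 10: 'e' -> no
  pos 11: 'g' -> no
Total matches: 5

5


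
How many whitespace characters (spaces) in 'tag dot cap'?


\s matches whitespace characters (spaces, tabs, etc.).
Text: 'tag dot cap'
This text has 3 words separated by spaces.
Number of spaces = number of words - 1 = 3 - 1 = 2

2


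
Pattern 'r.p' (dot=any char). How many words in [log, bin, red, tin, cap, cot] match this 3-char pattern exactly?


Pattern 'r.p' means: starts with 'r', any single char, ends with 'p'.
Checking each word (must be exactly 3 chars):
  'log' (len=3): no
  'bin' (len=3): no
  'red' (len=3): no
  'tin' (len=3): no
  'cap' (len=3): no
  'cot' (len=3): no
Matching words: []
Total: 0

0


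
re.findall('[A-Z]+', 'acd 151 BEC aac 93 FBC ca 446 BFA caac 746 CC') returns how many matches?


Pattern '[A-Z]+' finds one or more uppercase letters.
Text: 'acd 151 BEC aac 93 FBC ca 446 BFA caac 746 CC'
Scanning for matches:
  Match 1: 'BEC'
  Match 2: 'FBC'
  Match 3: 'BFA'
  Match 4: 'CC'
Total matches: 4

4


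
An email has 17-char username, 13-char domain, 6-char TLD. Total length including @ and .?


An email address has format: username@domain.tld
Username length: 17
'@' character: 1
Domain length: 13
'.' character: 1
TLD length: 6
Total = 17 + 1 + 13 + 1 + 6 = 38

38


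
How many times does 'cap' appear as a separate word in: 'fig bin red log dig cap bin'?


Scanning each word for exact match 'cap':
  Word 1: 'fig' -> no
  Word 2: 'bin' -> no
  Word 3: 'red' -> no
  Word 4: 'log' -> no
  Word 5: 'dig' -> no
  Word 6: 'cap' -> MATCH
  Word 7: 'bin' -> no
Total matches: 1

1


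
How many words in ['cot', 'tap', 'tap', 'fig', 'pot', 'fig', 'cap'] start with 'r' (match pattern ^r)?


Pattern ^r anchors to start of word. Check which words begin with 'r':
  'cot' -> no
  'tap' -> no
  'tap' -> no
  'fig' -> no
  'pot' -> no
  'fig' -> no
  'cap' -> no
Matching words: []
Count: 0

0


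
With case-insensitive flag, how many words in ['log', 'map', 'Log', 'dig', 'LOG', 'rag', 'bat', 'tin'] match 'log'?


Case-insensitive matching: compare each word's lowercase form to 'log'.
  'log' -> lower='log' -> MATCH
  'map' -> lower='map' -> no
  'Log' -> lower='log' -> MATCH
  'dig' -> lower='dig' -> no
  'LOG' -> lower='log' -> MATCH
  'rag' -> lower='rag' -> no
  'bat' -> lower='bat' -> no
  'tin' -> lower='tin' -> no
Matches: ['log', 'Log', 'LOG']
Count: 3

3


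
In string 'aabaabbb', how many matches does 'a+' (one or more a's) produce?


Pattern 'a+' matches one or more consecutive a's.
String: 'aabaabbb'
Scanning for runs of a:
  Match 1: 'aa' (length 2)
  Match 2: 'aa' (length 2)
Total matches: 2

2


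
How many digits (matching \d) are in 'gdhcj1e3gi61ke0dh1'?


\d matches any digit 0-9.
Scanning 'gdhcj1e3gi61ke0dh1':
  pos 5: '1' -> DIGIT
  pos 7: '3' -> DIGIT
  pos 10: '6' -> DIGIT
  pos 11: '1' -> DIGIT
  pos 14: '0' -> DIGIT
  pos 17: '1' -> DIGIT
Digits found: ['1', '3', '6', '1', '0', '1']
Total: 6

6


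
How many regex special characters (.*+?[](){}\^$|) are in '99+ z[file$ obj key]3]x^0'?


Regex special characters are: . * + ? [ ] ( ) { } \ ^ $ |
Scanning '99+ z[file$ obj key]3]x^0':
  pos 2: '+' -> SPECIAL
  pos 5: '[' -> SPECIAL
  pos 10: '$' -> SPECIAL
  pos 19: ']' -> SPECIAL
  pos 21: ']' -> SPECIAL
  pos 23: '^' -> SPECIAL
Special chars found: ['+', '[', '$', ']', ']', '^']
Total: 6

6


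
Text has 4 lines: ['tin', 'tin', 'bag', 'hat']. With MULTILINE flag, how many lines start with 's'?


With MULTILINE flag, ^ matches the start of each line.
Lines: ['tin', 'tin', 'bag', 'hat']
Checking which lines start with 's':
  Line 1: 'tin' -> no
  Line 2: 'tin' -> no
  Line 3: 'bag' -> no
  Line 4: 'hat' -> no
Matching lines: []
Count: 0

0


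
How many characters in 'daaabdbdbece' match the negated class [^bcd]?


Negated class [^bcd] matches any char NOT in {b, c, d}
Scanning 'daaabdbdbece':
  pos 0: 'd' -> no (excluded)
  pos 1: 'a' -> MATCH
  pos 2: 'a' -> MATCH
  pos 3: 'a' -> MATCH
  pos 4: 'b' -> no (excluded)
  pos 5: 'd' -> no (excluded)
  pos 6: 'b' -> no (excluded)
  pos 7: 'd' -> no (excluded)
  pos 8: 'b' -> no (excluded)
  pos 9: 'e' -> MATCH
  pos 10: 'c' -> no (excluded)
  pos 11: 'e' -> MATCH
Total matches: 5

5


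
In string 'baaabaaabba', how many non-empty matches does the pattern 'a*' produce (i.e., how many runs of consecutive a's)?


Pattern 'a*' matches zero or more a's. We want non-empty runs of consecutive a's.
String: 'baaabaaabba'
Walking through the string to find runs of a's:
  Run 1: positions 1-3 -> 'aaa'
  Run 2: positions 5-7 -> 'aaa'
  Run 3: positions 10-10 -> 'a'
Non-empty runs found: ['aaa', 'aaa', 'a']
Count: 3

3


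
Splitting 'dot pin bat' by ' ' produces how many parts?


Splitting by ' ' breaks the string at each occurrence of the separator.
Text: 'dot pin bat'
Parts after split:
  Part 1: 'dot'
  Part 2: 'pin'
  Part 3: 'bat'
Total parts: 3

3


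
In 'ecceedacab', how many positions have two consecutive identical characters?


Looking for consecutive identical characters in 'ecceedacab':
  pos 0-1: 'e' vs 'c' -> different
  pos 1-2: 'c' vs 'c' -> MATCH ('cc')
  pos 2-3: 'c' vs 'e' -> different
  pos 3-4: 'e' vs 'e' -> MATCH ('ee')
  pos 4-5: 'e' vs 'd' -> different
  pos 5-6: 'd' vs 'a' -> different
  pos 6-7: 'a' vs 'c' -> different
  pos 7-8: 'c' vs 'a' -> different
  pos 8-9: 'a' vs 'b' -> different
Consecutive identical pairs: ['cc', 'ee']
Count: 2

2


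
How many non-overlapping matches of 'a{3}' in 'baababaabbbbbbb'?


Pattern 'a{3}' matches exactly 3 consecutive a's (greedy, non-overlapping).
String: 'baababaabbbbbbb'
Scanning for runs of a's:
  Run at pos 1: 'aa' (length 2) -> 0 match(es)
  Run at pos 4: 'a' (length 1) -> 0 match(es)
  Run at pos 6: 'aa' (length 2) -> 0 match(es)
Matches found: []
Total: 0

0


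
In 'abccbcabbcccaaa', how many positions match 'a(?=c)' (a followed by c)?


Lookahead 'a(?=c)' matches 'a' only when followed by 'c'.
String: 'abccbcabbcccaaa'
Checking each position where char is 'a':
  pos 0: 'a' -> no (next='b')
  pos 6: 'a' -> no (next='b')
  pos 12: 'a' -> no (next='a')
  pos 13: 'a' -> no (next='a')
Matching positions: []
Count: 0

0


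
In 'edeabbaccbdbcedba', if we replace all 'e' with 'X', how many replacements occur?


re.sub('e', 'X', text) replaces every occurrence of 'e' with 'X'.
Text: 'edeabbaccbdbcedba'
Scanning for 'e':
  pos 0: 'e' -> replacement #1
  pos 2: 'e' -> replacement #2
  pos 13: 'e' -> replacement #3
Total replacements: 3

3


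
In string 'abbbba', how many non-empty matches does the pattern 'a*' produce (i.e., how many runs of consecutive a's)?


Pattern 'a*' matches zero or more a's. We want non-empty runs of consecutive a's.
String: 'abbbba'
Walking through the string to find runs of a's:
  Run 1: positions 0-0 -> 'a'
  Run 2: positions 5-5 -> 'a'
Non-empty runs found: ['a', 'a']
Count: 2

2


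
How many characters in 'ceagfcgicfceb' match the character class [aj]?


Character class [aj] matches any of: {a, j}
Scanning string 'ceagfcgicfceb' character by character:
  pos 0: 'c' -> no
  pos 1: 'e' -> no
  pos 2: 'a' -> MATCH
  pos 3: 'g' -> no
  pos 4: 'f' -> no
  pos 5: 'c' -> no
  pos 6: 'g' -> no
  pos 7: 'i' -> no
  pos 8: 'c' -> no
  pos 9: 'f' -> no
  pos 10: 'c' -> no
  pos 11: 'e' -> no
  pos 12: 'b' -> no
Total matches: 1

1


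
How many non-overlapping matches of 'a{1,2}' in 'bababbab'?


Pattern 'a{1,2}' matches between 1 and 2 consecutive a's (greedy).
String: 'bababbab'
Finding runs of a's and applying greedy matching:
  Run at pos 1: 'a' (length 1)
  Run at pos 3: 'a' (length 1)
  Run at pos 6: 'a' (length 1)
Matches: ['a', 'a', 'a']
Count: 3

3


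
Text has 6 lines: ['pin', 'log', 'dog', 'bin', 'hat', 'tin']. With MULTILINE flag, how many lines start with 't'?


With MULTILINE flag, ^ matches the start of each line.
Lines: ['pin', 'log', 'dog', 'bin', 'hat', 'tin']
Checking which lines start with 't':
  Line 1: 'pin' -> no
  Line 2: 'log' -> no
  Line 3: 'dog' -> no
  Line 4: 'bin' -> no
  Line 5: 'hat' -> no
  Line 6: 'tin' -> MATCH
Matching lines: ['tin']
Count: 1

1


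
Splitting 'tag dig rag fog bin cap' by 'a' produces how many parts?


Splitting by 'a' breaks the string at each occurrence of the separator.
Text: 'tag dig rag fog bin cap'
Parts after split:
  Part 1: 't'
  Part 2: 'g dig r'
  Part 3: 'g fog bin c'
  Part 4: 'p'
Total parts: 4

4


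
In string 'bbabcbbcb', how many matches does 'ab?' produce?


Pattern 'ab?' matches 'a' optionally followed by 'b'.
String: 'bbabcbbcb'
Scanning left to right for 'a' then checking next char:
  Match 1: 'ab' (a followed by b)
Total matches: 1

1
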